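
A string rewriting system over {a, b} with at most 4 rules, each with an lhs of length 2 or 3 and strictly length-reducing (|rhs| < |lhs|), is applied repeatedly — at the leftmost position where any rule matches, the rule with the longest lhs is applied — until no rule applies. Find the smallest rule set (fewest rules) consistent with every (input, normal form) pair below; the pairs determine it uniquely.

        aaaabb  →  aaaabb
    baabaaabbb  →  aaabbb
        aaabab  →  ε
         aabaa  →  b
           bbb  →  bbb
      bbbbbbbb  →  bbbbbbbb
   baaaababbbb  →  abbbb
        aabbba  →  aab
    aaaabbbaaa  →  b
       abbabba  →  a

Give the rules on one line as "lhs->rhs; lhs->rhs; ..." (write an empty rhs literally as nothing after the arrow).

  | aaaabb
  | baabaaabbb => babaaabbb => aaabbb
  | aaabab => aabab => abab => bab => ε
  | aabaa => abaa => baa => ba => b

aba->ba; ba->b; bab->; bba->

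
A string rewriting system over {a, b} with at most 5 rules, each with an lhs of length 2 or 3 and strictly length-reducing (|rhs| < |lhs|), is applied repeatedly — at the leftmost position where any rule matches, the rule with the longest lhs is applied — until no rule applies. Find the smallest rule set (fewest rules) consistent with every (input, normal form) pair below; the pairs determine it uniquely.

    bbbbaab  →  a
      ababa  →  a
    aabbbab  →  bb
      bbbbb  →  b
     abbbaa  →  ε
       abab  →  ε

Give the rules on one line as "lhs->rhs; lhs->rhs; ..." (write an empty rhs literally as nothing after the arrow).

  | bbbbaab => abaab => aab => a
  | ababa => aba => a
  | aabbbab => abbab => bab => bb
  | bbbbb => abb => b

ab->; ba->; bab->bb; bbb->a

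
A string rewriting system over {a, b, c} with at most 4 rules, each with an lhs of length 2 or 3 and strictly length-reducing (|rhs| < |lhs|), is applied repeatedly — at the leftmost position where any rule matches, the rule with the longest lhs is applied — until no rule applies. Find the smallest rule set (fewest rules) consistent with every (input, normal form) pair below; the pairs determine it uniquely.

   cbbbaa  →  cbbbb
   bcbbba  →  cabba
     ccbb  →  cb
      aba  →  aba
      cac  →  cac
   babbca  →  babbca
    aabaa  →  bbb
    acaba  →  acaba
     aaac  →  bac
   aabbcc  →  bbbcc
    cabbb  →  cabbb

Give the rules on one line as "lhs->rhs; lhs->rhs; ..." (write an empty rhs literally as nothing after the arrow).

  | cbbbaa => cbbbb
  | bcbbba => cabba
  | ccbb => cb
  | aba

aa->b; bcb->ca; ccb->c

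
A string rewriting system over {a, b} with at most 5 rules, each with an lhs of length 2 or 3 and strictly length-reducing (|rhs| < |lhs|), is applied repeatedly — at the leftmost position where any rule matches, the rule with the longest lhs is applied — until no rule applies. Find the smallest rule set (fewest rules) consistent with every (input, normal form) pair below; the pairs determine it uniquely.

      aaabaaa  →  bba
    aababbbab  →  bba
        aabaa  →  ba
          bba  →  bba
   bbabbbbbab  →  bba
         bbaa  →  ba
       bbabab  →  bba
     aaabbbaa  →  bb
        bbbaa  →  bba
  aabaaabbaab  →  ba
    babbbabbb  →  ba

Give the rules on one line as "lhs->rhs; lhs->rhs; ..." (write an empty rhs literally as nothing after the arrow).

  | aaabaaa => babaaa => baaa => bba
  | aababbbab => bbabbbab => bbabbab => bbabab => bbab => bba
  | aabaa => bbaa => bbb => ba
  | bba

aa->b; ab->a; aba->a; bbb->ba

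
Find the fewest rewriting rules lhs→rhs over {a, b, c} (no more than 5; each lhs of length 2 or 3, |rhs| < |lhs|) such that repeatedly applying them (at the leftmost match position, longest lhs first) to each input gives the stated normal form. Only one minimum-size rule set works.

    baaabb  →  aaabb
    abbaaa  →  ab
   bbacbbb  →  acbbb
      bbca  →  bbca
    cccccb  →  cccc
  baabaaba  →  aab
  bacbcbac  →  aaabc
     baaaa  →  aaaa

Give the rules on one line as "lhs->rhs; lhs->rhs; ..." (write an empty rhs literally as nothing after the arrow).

aba->ab; ba->a; cbc->aa; ccb->c

  | baaabb => aaabb
  | abbaaa => abaaa => abaa => aba => ab
  | bbacbbb => bacbbb => acbbb
  | bbca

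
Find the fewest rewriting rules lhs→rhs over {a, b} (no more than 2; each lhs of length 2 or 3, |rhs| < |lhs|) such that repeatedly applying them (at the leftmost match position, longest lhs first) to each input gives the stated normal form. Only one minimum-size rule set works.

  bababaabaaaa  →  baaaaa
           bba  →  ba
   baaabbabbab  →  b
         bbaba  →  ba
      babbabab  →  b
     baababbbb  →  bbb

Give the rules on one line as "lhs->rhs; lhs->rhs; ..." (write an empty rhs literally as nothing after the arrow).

  | bababaabaaaa => babaabaaaa => baabaaaa => baaaaa
  | bba => ba
  | baaabbabbab => baababbab => baabbab => babab => bab => b
  | bbaba => baba => ba

ab->; bba->ba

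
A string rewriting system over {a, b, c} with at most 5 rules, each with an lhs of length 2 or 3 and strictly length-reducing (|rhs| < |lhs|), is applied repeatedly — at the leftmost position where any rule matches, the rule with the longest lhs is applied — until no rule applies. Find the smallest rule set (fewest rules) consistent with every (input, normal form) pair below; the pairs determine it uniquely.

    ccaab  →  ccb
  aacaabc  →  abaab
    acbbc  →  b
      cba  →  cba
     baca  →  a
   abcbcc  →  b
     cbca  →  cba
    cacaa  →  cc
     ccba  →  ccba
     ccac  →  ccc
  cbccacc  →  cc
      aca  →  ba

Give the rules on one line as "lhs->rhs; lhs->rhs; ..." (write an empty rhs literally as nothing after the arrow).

ac->b; bb->; bc->b; ca->c

  | ccaab => ccab => ccb
  | aacaabc => abaabc => abaab
  | acbbc => bbbc => bc => b
  | cba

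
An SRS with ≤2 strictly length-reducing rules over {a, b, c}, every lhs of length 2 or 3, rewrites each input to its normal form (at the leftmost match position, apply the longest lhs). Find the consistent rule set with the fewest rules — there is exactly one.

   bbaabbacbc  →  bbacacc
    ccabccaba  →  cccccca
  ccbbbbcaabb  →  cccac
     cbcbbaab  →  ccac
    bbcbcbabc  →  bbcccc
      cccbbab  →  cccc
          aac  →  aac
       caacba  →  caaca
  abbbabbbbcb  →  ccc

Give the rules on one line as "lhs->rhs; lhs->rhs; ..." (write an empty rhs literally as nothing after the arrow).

ab->c; cb->c

  | bbaabbacbc => bbacbacbc => bbacacbc => bbacacc
  | ccabccaba => cccccaba => cccccca
  | ccbbbbcaabb => ccbbbcaabb => ccbbcaabb => ccbcaabb => cccaabb => cccacb => cccac
  | cbcbbaab => ccbbaab => ccbaab => ccaab => ccac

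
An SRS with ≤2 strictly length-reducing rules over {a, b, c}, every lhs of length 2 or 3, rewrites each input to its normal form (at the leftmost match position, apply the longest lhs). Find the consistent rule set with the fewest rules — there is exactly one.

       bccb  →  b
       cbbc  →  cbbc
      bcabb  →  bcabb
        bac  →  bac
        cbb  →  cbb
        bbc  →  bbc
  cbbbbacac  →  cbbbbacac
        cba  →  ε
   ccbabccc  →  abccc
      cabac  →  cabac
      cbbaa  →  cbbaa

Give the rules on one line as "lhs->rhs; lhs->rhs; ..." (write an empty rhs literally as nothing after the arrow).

  | bccb => b
  | cbbc
  | bcabb
  | bac

cba->; ccb->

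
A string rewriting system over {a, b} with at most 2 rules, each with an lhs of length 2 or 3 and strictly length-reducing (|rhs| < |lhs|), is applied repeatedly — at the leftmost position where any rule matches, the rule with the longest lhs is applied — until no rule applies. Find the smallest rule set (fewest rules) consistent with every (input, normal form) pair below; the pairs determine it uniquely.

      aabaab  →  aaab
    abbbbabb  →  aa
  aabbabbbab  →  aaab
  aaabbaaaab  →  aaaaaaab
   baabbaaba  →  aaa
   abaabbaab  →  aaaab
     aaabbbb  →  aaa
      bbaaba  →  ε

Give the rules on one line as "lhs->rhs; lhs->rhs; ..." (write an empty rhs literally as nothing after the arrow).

  | aabaab => aaab
  | abbbbabb => abbabb => aabb => aa
  | aabbabbbab => aaabbbab => aaabab => aaab
  | aaabbaaaab => aaaaaaab

abb->a; ba->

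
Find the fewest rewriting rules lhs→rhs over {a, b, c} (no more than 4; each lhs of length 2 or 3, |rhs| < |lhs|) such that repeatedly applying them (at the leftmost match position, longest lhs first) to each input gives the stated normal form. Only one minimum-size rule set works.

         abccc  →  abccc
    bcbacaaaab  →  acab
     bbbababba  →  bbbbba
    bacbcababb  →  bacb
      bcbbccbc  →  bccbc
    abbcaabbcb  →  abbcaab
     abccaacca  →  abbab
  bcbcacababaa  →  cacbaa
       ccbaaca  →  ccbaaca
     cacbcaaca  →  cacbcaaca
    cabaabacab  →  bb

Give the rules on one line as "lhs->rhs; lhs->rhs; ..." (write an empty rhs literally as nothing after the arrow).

  | abccc
  | bcbacaaaab => acaaaab => acab
  | bbbababba => bbbbba
  | bacbcababb => bacbcbb => bacb

aaa->; aba->; bcb->; cca->b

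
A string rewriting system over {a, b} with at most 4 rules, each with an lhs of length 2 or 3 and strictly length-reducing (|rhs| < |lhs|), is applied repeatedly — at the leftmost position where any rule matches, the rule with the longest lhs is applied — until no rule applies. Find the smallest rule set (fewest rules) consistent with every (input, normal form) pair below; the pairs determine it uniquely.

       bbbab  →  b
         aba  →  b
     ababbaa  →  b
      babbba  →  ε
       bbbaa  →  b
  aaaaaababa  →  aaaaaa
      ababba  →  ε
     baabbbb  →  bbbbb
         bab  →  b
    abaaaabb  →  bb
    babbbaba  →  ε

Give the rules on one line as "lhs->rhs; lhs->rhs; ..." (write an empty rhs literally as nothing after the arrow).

aba->b; ba->; baa->b; bba->a

  | bbbab => bab => b
  | aba => b
  | ababbaa => bbbaa => baa => b
  | babbba => bbba => ba => ε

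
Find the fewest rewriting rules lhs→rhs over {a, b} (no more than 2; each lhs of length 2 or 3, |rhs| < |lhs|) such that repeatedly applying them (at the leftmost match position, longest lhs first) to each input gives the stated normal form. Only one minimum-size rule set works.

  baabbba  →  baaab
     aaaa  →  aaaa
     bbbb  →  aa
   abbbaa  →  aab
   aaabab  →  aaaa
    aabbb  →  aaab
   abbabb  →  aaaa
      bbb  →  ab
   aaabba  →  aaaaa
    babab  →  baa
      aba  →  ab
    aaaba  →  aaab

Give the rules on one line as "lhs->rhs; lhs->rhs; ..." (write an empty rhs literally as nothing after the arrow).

aba->ab; bb->a

  | baabbba => baaaba => baaab
  | aaaa
  | bbbb => abb => aa
  | abbbaa => aabaa => aaba => aab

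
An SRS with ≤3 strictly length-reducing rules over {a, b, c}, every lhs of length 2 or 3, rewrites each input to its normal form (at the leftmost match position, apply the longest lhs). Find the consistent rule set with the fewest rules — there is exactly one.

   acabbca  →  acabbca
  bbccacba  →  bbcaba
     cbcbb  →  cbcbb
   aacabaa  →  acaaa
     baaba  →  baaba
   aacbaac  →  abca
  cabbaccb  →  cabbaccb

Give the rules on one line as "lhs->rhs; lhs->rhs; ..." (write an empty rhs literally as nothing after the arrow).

  | acabbca
  | bbccacba => bbcaba
  | cbcbb
  | aacabaa => ababaa => acaaa

aac->ab; bab->ca; cac->a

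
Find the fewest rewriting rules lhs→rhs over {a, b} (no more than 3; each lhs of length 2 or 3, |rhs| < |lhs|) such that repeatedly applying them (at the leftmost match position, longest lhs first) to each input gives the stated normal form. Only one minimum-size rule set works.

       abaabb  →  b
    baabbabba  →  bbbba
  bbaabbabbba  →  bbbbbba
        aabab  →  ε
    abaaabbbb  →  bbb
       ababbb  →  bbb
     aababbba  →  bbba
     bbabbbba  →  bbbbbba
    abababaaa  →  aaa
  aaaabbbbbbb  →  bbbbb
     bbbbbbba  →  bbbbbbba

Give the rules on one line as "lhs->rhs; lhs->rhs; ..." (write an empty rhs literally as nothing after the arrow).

aab->; ab->; abb->bb

  | abaabb => aabb => b
  | baabbabba => bbabba => bbbba
  | bbaabbabbba => bbbabbba => bbbbbba
  | aabab => ab => ε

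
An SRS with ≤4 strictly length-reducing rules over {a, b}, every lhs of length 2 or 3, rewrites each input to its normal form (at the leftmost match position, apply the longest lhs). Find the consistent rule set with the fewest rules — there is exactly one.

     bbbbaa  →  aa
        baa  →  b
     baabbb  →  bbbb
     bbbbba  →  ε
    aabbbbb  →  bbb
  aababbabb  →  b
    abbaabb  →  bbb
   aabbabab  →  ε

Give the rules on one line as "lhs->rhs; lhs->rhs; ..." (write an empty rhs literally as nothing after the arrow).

  | bbbbaa => bbaa => aa
  | baa => b
  | baabbb => bbbb
  | bbbbba => bbba => ba => ε

ab->; ba->; baa->b; bba->a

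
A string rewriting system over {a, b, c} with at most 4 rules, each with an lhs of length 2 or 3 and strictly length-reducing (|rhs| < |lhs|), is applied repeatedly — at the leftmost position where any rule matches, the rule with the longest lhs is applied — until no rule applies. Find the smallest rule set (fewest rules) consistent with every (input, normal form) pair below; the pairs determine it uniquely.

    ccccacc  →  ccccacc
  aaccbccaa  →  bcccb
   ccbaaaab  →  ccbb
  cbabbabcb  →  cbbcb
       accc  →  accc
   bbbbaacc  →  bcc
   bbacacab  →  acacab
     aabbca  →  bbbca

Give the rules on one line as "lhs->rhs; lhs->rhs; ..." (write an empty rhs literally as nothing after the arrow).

aa->b; ba->a; cbc->c

  | ccccacc
  | aaccbccaa => bccbccaa => bcccaa => bcccb
  | ccbaaaab => ccaaaab => ccbaab => ccaab => ccbb
  | cbabbabcb => cabbabcb => cababcb => caabcb => cbbcb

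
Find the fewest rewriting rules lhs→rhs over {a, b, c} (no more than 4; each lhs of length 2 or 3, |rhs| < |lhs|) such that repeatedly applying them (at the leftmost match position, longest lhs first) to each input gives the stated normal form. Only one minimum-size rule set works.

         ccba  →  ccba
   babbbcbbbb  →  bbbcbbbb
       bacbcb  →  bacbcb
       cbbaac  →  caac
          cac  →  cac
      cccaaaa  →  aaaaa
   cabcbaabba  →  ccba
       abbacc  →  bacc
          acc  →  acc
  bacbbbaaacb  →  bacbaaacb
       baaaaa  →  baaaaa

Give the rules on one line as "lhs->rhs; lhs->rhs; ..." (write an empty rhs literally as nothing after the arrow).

  | ccba
  | babbbcbbbb => bbbcbbbb
  | bacbcb
  | cbbaac => caac

ab->; bba->a; ccc->a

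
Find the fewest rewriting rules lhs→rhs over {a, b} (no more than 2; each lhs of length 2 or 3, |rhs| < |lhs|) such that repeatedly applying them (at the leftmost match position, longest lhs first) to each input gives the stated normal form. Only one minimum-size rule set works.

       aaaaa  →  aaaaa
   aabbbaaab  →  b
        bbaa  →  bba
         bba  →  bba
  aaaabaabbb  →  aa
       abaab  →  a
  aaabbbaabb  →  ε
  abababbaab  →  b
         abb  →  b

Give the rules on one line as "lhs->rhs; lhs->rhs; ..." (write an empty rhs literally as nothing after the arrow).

ab->; baa->ba

  | aaaaa
  | aabbbaaab => abbaaab => baaab => baab => bab => b
  | bbaa => bba
  | bba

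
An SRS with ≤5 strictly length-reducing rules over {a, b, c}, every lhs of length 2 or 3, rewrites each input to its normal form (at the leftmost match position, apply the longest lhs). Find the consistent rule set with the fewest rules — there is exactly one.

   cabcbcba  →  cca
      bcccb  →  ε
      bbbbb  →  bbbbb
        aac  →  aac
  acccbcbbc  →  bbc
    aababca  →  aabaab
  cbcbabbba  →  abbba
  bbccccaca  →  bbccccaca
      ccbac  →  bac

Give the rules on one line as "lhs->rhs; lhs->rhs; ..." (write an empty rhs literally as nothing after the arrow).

acb->c; bca->ab; bcb->; cb->b

  | cabcbcba => cacba => cca
  | bcccb => bccb => bcb => ε
  | bbbbb
  | aac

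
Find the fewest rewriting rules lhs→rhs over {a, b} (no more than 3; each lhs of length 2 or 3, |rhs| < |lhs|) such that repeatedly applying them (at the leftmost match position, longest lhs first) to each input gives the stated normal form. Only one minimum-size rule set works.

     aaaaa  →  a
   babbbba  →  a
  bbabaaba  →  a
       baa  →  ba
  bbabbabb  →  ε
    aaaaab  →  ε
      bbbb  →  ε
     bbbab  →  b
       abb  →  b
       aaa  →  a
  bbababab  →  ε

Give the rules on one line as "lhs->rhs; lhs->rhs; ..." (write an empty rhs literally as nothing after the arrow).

aa->a; ab->; bb->

  | aaaaa => aaaa => aaa => aa => a
  | babbbba => bbbba => bba => a
  | bbabaaba => abaaba => aaba => aba => a
  | baa => ba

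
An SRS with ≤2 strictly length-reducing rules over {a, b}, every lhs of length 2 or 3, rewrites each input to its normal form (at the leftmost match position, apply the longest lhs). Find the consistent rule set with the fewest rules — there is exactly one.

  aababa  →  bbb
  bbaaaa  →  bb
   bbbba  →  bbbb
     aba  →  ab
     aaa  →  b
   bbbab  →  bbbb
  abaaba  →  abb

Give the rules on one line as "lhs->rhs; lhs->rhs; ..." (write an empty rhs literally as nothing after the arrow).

aa->b; ba->b

  | aababa => bbaba => bbba => bbb
  | bbaaaa => bbaaa => bbaa => bba => bb
  | bbbba => bbbb
  | aba => ab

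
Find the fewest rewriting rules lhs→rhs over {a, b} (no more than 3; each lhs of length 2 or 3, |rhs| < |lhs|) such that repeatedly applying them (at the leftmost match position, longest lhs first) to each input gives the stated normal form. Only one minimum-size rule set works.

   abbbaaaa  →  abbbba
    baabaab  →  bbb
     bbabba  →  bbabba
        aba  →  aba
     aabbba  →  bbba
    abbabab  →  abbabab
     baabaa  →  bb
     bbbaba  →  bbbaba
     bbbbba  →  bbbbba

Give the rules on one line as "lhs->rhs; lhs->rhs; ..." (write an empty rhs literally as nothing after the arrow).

aa->; aaa->b

  | abbbaaaa => abbbba
  | baabaab => bbaab => bbb
  | bbabba
  | aba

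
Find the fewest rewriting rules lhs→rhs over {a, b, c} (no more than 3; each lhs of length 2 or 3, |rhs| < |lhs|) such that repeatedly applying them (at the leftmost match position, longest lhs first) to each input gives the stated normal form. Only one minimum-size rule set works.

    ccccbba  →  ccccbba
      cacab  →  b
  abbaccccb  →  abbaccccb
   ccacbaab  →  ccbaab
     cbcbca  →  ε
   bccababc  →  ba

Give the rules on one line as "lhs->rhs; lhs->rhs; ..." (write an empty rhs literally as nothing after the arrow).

  | ccccbba
  | cacab => cab => b
  | abbaccccb
  | ccacbaab => ccbaab

bc->; ca->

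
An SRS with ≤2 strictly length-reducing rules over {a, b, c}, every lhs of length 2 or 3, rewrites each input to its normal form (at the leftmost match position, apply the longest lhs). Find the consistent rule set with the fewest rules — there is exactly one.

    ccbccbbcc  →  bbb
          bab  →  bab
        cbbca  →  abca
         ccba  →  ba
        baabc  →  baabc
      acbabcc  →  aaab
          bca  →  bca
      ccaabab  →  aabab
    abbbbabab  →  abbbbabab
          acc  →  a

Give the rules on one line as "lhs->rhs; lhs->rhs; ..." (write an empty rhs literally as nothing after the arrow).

  | ccbccbbcc => bccbbcc => bbbcc => bbb
  | bab
  | cbbca => abca
  | ccba => ba

cb->a; cc->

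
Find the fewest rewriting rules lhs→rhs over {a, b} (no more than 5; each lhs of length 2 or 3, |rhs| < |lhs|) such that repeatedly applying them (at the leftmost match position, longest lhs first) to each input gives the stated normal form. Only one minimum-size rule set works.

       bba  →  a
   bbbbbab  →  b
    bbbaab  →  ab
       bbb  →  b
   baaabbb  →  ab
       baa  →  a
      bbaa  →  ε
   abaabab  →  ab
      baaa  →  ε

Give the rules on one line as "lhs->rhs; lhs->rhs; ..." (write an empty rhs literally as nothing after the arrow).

aa->; aab->ab; ba->; bb->

  | bba => a
  | bbbbbab => bbbab => bab => b
  | bbbaab => baab => ab
  | bbb => b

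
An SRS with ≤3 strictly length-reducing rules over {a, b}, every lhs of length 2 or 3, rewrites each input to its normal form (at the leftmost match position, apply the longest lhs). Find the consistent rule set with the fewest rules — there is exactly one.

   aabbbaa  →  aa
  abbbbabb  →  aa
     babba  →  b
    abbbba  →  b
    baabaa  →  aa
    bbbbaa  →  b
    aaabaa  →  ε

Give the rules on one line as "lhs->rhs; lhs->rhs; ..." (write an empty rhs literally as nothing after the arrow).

  | aabbbaa => aaaaaa => baaa => aa
  | abbbbabb => aaababb => bbabb => bbb => aa
  | babba => bba => b
  | abbbba => aaaba => bba => b

aaa->b; ba->; bbb->aa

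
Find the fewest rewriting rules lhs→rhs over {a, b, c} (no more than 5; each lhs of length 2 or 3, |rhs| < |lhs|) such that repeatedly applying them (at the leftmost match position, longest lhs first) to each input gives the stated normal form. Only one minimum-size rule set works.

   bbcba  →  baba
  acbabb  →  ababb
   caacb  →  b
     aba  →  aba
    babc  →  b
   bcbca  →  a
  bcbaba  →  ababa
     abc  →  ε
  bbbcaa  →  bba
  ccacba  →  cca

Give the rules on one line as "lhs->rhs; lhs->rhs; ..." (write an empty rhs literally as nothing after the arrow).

  | bbcba => baba
  | acbabb => ababb
  | caacb => ccb => cb => b
  | aba

aa->; bc->a; cab->c; cb->b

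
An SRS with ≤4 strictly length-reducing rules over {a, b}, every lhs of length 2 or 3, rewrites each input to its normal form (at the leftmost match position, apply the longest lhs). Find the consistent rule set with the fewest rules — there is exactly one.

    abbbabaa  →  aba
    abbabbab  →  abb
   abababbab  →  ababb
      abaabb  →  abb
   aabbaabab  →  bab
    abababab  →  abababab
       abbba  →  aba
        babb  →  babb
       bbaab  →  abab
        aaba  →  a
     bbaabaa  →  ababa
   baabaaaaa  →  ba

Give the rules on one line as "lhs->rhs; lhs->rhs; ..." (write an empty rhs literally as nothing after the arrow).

aa->a; aab->; bba->ab; bbb->ba

  | abbbabaa => abaabaa => abaa => aba
  | abbabbab => aabbbab => bbab => abb
  | abababbab => ababaabb => ababb
  | abaabb => abb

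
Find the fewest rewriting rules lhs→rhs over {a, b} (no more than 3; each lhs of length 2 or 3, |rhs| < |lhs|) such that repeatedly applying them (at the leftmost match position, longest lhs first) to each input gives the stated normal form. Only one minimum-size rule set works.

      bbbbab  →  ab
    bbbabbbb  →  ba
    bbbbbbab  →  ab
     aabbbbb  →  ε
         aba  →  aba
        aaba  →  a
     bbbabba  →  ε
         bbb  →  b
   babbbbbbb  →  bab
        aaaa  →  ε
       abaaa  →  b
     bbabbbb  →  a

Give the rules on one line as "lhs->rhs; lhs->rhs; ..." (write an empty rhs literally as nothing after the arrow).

aa->b; bb->

  | bbbbab => bbab => ab
  | bbbabbbb => babbbb => babb => ba
  | bbbbbbab => bbbbab => bbab => ab
  | aabbbbb => bbbbbb => bbbb => bb => ε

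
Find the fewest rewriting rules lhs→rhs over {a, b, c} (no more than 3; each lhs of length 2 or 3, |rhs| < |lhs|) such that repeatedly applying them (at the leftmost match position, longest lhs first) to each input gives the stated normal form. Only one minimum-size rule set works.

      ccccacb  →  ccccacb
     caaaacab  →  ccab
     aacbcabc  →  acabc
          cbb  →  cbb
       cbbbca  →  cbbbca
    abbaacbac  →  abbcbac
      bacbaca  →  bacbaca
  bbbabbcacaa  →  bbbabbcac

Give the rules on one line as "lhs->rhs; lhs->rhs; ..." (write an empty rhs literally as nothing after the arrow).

aa->; cbc->ac

  | ccccacb
  | caaaacab => caacab => ccab
  | aacbcabc => cbcabc => acabc
  | cbb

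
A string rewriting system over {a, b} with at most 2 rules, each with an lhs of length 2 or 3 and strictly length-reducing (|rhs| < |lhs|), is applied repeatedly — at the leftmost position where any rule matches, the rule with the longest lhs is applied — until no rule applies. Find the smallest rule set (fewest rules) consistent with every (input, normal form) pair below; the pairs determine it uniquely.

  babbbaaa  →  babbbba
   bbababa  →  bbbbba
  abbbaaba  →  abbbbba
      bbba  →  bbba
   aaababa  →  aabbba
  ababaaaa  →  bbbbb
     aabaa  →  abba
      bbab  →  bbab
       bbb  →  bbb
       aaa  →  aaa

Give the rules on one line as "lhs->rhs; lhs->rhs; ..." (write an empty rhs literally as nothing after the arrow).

  | babbbaaa => babbbba
  | bbababa => bbbbba
  | abbbaaba => abbbbba
  | bbba

aba->bb; baa->bb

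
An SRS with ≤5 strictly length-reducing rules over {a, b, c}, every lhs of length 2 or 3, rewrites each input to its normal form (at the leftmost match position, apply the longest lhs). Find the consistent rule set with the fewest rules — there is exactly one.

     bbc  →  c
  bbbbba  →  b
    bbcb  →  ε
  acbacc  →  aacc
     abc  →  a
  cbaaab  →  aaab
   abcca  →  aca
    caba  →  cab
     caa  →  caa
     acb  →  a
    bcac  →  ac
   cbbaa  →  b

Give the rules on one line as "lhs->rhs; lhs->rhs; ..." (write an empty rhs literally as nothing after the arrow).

  | bbc => c
  | bbbbba => bbba => ba => b
  | bbcb => cb => ε
  | acbacc => aacc

ba->b; bb->; bc->; cb->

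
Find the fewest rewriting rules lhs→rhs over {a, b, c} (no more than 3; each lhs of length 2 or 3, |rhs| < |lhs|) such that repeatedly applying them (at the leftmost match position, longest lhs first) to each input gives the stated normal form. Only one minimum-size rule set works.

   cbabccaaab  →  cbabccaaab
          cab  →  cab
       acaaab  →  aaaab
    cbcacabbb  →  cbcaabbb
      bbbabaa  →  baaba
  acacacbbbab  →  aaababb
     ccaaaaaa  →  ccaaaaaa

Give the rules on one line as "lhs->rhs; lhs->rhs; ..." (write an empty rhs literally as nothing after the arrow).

  | cbabccaaab
  | cab
  | acaaab => aaaab
  | cbcacabbb => cbcaabbb

ac->a; bba->ab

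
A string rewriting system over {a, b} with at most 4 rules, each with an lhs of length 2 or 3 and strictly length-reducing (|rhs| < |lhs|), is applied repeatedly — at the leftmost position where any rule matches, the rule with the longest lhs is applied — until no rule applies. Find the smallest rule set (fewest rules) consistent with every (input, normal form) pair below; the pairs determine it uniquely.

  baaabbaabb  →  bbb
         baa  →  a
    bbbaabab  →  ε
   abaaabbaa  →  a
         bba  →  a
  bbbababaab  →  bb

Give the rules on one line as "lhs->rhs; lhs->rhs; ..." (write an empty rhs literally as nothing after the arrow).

aa->a; aab->bb; ab->; ba->a

  | baaabbaabb => aaabbaabb => aabbaabb => bbbaabb => bbaabb => baabb => aabb => bbb
  | baa => aa => a
  | bbbaabab => bbaabab => baabab => aabab => bbab => bab => ab => ε
  | abaaabbaa => aaabbaa => aabbaa => bbbaa => bbaa => baa => aa => a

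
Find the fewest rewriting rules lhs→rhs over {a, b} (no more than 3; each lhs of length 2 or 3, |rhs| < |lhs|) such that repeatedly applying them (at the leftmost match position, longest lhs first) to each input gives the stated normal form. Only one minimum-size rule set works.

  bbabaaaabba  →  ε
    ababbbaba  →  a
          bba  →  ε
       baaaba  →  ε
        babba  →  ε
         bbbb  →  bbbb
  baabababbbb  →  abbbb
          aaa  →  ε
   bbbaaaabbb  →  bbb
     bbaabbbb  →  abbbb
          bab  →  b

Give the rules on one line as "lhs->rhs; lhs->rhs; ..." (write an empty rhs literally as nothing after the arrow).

aa->b; ba->; bba->ba

  | bbabaaaabba => babaaaabba => baaaabba => aaabba => babba => bba => ba => ε
  | ababbbaba => abbbaba => abbaba => ababa => aba => a
  | bba => ba => ε
  | baaaba => aaba => bba => ba => ε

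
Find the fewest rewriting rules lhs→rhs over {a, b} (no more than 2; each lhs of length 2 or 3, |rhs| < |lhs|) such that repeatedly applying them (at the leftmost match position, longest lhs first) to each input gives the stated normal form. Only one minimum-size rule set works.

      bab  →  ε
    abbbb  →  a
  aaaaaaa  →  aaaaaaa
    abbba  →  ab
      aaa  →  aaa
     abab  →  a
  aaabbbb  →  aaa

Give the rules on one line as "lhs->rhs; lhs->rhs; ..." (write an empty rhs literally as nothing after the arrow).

  | bab => bb => ε
  | abbbb => abb => a
  | aaaaaaa
  | abbba => aba => ab

ba->b; bb->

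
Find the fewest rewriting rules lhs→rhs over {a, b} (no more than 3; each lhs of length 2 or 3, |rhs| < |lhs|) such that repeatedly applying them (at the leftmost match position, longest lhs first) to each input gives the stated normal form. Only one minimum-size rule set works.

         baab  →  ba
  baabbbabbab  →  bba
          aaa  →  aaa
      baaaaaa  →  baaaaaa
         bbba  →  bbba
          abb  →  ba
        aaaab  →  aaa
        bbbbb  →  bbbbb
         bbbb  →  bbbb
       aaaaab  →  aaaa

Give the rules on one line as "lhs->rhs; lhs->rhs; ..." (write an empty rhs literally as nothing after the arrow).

ab->; abb->ba

  | baab => ba
  | baabbbabbab => babababbab => bababbab => babbab => bbaab => bba
  | aaa
  | baaaaaa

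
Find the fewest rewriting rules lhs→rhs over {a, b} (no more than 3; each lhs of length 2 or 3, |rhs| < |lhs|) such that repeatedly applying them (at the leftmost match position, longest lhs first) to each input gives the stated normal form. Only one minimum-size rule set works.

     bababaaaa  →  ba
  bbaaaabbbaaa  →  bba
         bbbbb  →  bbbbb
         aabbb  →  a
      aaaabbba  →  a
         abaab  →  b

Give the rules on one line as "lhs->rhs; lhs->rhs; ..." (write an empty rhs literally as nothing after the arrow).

  | bababaaaa => baabaaaa => babaaaa => baaaaa => baa => ba
  | bbaaaabbbaaa => bbabbbaaa => bbabbaaa => bbabaaa => bbaaaa => bba
  | bbbbb
  | aabbb => abbb => abb => ab => a

aa->a; aaa->; ab->a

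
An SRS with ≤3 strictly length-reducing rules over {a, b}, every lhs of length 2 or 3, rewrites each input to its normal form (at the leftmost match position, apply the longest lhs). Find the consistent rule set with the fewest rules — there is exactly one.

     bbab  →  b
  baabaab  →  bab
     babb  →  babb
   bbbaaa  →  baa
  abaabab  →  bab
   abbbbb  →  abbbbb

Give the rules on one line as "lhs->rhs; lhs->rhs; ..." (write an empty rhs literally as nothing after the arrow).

aba->bb; bba->

  | bbab => b
  | baabaab => babbab => bab
  | babb
  | bbbaaa => baa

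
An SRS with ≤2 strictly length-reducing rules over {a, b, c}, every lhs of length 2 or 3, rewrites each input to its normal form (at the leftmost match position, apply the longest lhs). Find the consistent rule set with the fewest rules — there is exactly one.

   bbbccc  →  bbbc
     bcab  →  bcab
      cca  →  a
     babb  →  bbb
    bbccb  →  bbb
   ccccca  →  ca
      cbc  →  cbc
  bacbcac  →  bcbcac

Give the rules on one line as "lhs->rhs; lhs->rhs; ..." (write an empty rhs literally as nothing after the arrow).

ba->b; cc->

  | bbbccc => bbbc
  | bcab
  | cca => a
  | babb => bbb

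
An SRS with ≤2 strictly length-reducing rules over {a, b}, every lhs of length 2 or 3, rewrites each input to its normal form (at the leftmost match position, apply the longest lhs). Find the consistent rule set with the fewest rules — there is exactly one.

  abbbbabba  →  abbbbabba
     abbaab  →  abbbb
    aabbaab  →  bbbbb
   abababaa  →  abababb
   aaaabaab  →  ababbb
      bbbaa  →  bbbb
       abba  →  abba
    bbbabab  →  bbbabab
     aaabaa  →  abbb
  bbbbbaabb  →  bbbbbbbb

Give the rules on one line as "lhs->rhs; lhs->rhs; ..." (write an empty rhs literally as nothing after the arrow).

  | abbbbabba
  | abbaab => abbbb
  | aabbaab => bbbaab => bbbbb
  | abababaa => abababb

aa->b; aaa->ab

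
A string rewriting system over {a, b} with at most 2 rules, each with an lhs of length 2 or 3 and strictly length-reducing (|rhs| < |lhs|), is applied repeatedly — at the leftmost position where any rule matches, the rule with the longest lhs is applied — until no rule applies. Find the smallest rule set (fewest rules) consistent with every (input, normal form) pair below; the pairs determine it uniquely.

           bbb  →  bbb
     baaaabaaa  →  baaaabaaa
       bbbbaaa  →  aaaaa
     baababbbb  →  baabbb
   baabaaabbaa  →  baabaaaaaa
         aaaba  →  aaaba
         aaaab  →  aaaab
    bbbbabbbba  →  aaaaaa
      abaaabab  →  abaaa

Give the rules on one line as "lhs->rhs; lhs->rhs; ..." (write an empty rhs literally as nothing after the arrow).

  | bbb
  | baaaabaaa
  | bbbbaaa => bbaaaa => aaaaa
  | baababbbb => baabbb

bab->; bba->aa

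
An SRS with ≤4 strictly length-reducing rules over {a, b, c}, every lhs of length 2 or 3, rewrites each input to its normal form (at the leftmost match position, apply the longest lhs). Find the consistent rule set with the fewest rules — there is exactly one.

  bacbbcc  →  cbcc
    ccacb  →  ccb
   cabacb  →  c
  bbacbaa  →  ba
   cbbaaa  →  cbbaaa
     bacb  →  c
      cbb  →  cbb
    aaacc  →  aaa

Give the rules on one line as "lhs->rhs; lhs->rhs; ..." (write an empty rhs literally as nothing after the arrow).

ac->a; bab->c; ca->

  | bacbbcc => babbcc => cbcc
  | ccacb => ccb
  | cabacb => bacb => bab => c
  | bbacbaa => bbabaa => bcaa => ba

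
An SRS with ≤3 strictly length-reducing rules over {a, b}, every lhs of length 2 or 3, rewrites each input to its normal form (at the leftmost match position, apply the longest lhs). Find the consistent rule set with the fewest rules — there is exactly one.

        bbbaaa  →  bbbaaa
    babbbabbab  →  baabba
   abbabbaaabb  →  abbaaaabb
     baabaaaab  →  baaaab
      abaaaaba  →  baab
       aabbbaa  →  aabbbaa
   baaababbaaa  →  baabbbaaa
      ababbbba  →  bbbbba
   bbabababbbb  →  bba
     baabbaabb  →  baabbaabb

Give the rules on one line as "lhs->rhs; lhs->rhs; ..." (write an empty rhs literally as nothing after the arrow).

  | bbbaaa
  | babbbabbab => babbabbab => bababbab => baabbab => baabba
  | abbabbaaabb => abbabaaabb => abbaaaabb
  | baabaaaab => babaaab => baaaab

aba->b; bab->ba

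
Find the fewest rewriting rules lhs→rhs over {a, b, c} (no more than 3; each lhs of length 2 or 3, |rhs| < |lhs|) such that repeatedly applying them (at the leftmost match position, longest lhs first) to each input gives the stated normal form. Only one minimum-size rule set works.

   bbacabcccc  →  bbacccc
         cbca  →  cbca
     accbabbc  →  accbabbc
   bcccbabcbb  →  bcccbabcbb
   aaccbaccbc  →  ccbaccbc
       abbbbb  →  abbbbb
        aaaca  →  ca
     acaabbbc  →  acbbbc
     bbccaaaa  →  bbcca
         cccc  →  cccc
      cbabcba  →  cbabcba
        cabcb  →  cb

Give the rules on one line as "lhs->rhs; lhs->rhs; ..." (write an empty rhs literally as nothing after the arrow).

aa->; aaa->; cab->

  | bbacabcccc => bbacccc
  | cbca
  | accbabbc
  | bcccbabcbb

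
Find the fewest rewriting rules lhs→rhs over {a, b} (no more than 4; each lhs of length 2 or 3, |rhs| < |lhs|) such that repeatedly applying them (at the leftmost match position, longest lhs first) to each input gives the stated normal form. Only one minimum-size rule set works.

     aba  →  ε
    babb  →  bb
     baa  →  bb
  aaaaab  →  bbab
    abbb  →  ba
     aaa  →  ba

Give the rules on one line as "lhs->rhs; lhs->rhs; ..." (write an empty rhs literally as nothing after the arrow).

aa->b; aab->ba; aba->; abb->aa

  | aba => ε
  | babb => baa => bb
  | baa => bb
  | aaaaab => baaab => bbab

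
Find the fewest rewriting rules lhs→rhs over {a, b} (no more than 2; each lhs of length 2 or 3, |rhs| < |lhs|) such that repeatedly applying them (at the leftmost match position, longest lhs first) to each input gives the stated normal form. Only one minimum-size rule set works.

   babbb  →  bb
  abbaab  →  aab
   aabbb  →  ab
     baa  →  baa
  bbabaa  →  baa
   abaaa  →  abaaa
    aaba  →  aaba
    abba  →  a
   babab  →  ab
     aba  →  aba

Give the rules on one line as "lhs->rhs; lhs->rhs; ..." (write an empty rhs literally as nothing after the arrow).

  | babbb => bb
  | abbaab => aab
  | aabbb => ab
  | baa

abb->; bab->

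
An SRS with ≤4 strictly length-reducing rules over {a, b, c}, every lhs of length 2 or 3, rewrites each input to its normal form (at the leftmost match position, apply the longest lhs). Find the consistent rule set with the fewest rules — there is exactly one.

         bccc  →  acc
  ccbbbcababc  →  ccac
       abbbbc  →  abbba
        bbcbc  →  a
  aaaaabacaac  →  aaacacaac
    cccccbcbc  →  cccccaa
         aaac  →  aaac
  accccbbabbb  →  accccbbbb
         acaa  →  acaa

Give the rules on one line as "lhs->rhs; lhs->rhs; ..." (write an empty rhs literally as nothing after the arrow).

  | bccc => acc
  | ccbbbcababc => ccbbaababc => ccbbcabc => ccbaabc => ccbcc => ccac
  | abbbbc => abbba
  | bbcbc => babc => bc => a

aab->c; bab->b; bc->a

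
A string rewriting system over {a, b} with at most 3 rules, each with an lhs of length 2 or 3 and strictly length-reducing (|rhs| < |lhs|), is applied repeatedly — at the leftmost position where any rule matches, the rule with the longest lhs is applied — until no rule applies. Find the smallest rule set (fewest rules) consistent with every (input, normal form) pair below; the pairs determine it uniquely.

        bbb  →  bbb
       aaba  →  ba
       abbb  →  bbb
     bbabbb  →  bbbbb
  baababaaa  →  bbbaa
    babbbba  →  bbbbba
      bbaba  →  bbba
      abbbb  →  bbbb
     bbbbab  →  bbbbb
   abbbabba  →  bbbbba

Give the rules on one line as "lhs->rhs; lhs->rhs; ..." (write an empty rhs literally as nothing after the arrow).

aaa->aa; ab->b

  | bbb
  | aaba => aba => ba
  | abbb => bbb
  | bbabbb => bbbbb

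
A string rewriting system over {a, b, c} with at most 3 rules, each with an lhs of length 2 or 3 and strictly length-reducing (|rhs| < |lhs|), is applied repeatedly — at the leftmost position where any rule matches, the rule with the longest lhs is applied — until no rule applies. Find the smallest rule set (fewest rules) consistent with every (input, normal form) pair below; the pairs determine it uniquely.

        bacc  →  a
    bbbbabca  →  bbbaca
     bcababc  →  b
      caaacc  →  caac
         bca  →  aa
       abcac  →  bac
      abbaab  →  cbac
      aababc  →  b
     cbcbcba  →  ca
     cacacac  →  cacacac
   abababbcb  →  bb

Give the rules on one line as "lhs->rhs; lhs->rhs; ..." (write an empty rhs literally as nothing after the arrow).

  | bacc => bab => bc => a
  | bbbbabca => bbbbcca => bbbaca
  | bcababc => aababc => acabc => accc => abc => cc => b
  | caaacc => caaab => caac

ab->c; bc->a; cc->b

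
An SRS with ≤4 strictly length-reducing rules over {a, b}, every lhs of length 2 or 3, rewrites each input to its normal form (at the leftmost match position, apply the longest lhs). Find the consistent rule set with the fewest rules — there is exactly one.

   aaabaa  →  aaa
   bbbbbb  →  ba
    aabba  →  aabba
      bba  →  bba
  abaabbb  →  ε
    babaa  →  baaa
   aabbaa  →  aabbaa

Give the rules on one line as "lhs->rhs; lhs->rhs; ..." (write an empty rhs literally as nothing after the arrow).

  | aaabaa => aaa
  | bbbbbb => babbb => babb => bab => ba
  | aabba
  | bba

aba->; bab->ba; bbb->ba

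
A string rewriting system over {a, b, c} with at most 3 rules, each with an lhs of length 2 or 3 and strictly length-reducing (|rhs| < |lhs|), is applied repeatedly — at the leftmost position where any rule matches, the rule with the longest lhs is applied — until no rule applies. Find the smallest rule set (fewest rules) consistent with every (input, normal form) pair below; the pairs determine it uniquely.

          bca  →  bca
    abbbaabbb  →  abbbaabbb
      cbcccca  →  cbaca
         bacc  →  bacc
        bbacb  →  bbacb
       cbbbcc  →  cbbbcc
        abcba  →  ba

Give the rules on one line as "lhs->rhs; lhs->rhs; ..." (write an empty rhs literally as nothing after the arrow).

abc->; ccc->a

  | bca
  | abbbaabbb
  | cbcccca => cbaca
  | bacc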